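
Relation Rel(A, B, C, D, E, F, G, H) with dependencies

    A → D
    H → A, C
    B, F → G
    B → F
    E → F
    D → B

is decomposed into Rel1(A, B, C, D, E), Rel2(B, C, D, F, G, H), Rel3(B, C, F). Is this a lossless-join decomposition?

Chase test. Columns are A, B, C, D, E, F, G, H; row i has aⱼ where attribute j ∈ Reli, else bᵢⱼ.
Initial tableau (one row per fragment):
  row 1: a1 a2 a3 a4 a5 b16 b17 b18
  row 2: b21 a2 a3 a4 b25 a6 a7 a8
  row 3: b31 a2 a3 b34 b35 a6 b37 b38
Rows 2 and 3 agree on B, F; apply B, F→G and equate their G entries.
Rows 1 and 2 agree on B; apply B→F and equate their F entries.
Rows 1 and 2 agree on B, F; apply B, F→G and equate their G entries.
No row becomes fully distinguished — the join is lossy.

No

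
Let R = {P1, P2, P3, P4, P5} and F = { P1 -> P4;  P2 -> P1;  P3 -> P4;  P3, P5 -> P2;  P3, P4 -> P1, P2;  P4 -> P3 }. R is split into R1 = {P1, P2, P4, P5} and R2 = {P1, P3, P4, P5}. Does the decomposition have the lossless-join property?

Common attributes: R1 ∩ R2 = {P1, P4, P5}.
Closure of {P1, P4, P5}: P4 → P3 applies, adding P3; P3, P5 → P2 applies, adding P2. So (P1, P4, P5)⁺ = {P1, P2, P3, P4, P5}.
This closure contains every attribute of R1, so R1 ∩ R2 → R1. The join is lossless.

Yes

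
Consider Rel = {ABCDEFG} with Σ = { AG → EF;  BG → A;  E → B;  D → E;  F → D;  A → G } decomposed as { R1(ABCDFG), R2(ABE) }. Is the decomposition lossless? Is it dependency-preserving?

lossless but not dependency-preserving

Lossless test: (AB)⁺ = {ABDEFG}, which contains all of one fragment — lossless.
Dependency preservation: the restricted closure of {D} across the fragments never reaches {E}, so D → E cannot be enforced without a join — not preserved.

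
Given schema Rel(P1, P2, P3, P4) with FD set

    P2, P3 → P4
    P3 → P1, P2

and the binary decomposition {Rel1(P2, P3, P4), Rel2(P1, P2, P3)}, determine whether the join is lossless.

Common attributes: Rel1 ∩ Rel2 = {P2, P3}.
Closure of {P2, P3}: P2, P3 → P4 applies, adding P4; P3 → P1, P2 applies, adding P1. So (P2, P3)⁺ = {P1, P2, P3, P4}.
This closure contains every attribute of Rel1, so Rel1 ∩ Rel2 → Rel1. The join is lossless.

Yes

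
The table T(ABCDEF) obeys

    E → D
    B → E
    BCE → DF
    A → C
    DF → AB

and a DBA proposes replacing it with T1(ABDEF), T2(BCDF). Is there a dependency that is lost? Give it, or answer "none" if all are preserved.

Check A → C: no single fragment contains all of {AC}, and the restricted closure of {A} across the fragments never reaches {C}.
E → D is preserved.
B → E is preserved.
BCE → DF is preserved.
DF → AB is preserved.

A → C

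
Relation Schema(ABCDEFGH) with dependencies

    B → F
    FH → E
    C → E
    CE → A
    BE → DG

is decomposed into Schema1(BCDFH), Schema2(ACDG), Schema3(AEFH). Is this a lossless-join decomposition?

No

Chase test. Columns are ABCDEFGH; row i has aⱼ where attribute j ∈ Schemai, else bᵢⱼ.
Initial tableau (one row per fragment):
  row 1: b11 a2 a3 a4 b15 a6 b17 a8
  row 2: a1 b22 a3 a4 b25 b26 a7 b28
  row 3: a1 b32 b33 b34 a5 a6 b37 a8
Rows 1 and 3 agree on FH; apply FH→E and equate their E entries.
Rows 1 and 2 agree on C; apply C→E and equate their E entries.
Rows 1 and 2 agree on CE; apply CE→A and equate their A entries.
No row becomes fully distinguished — the join is lossy.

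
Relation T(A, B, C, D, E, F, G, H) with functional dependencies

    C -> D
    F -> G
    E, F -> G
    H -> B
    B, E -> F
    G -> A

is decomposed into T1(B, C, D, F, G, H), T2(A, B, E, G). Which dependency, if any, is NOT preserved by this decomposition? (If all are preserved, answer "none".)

Check B, E → F: no single fragment contains all of {B, E, F}, and the restricted closure of {B, E} across the fragments never reaches {F}.
C → D is preserved.
F → G is preserved.
E, F → G is preserved.
H → B is preserved.
G → A is preserved.

B, E -> F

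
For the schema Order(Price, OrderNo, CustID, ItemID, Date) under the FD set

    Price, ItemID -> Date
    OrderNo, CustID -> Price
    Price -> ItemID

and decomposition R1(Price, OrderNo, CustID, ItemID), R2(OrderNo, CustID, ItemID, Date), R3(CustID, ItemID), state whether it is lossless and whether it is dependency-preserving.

Lossless test (chase): Rows 1 and 2 agree on OrderNo, CustID; apply OrderNo, CustID→Price and equate their Price entries. Rows 1 and 2 agree on Price, ItemID; apply Price, ItemID→Date and equate their Date entries. Row 1 is now all distinguished symbols — the join is lossless.
Dependency preservation: the restricted closure of {Price, ItemID} across the fragments never reaches {Date}, so Price, ItemID → Date cannot be enforced without a join — not preserved.

lossless but not dependency-preserving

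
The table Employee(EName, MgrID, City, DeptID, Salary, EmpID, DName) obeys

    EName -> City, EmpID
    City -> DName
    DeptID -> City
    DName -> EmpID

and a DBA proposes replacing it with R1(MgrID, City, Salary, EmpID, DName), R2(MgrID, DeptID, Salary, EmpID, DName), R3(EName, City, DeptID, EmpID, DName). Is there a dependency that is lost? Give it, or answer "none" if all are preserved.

EName → City, EmpID lies within R3.
City → DName lies within R1.
DeptID → City lies within R3.
DName → EmpID lies within R1.
Every dependency is enforceable on the fragments, so the decomposition is dependency-preserving.

none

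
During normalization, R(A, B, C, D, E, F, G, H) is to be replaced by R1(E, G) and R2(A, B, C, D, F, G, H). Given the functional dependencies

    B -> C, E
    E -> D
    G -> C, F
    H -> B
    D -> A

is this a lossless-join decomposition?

No

Common attributes: R1 ∩ R2 = {G}.
Closure of {G}: G → C, F applies, adding C, F. So (G)⁺ = {C, F, G}.
The closure contains neither all of R1 = {E, G} nor all of R2 = {A, B, C, D, F, G, H}, so the common attributes are not a superkey of either fragment. The join is lossy.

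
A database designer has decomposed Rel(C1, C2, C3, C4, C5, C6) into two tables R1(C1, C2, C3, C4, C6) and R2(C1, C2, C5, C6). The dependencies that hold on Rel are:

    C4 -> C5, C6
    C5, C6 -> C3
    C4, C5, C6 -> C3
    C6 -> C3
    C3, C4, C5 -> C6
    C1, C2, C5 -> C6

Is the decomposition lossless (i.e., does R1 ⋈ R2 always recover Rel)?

No

Common attributes: R1 ∩ R2 = {C1, C2, C6}.
Closure of {C1, C2, C6}: C6 → C3 applies, adding C3. So (C1, C2, C6)⁺ = {C1, C2, C3, C6}.
The closure contains neither all of R1 = {C1, C2, C3, C4, C6} nor all of R2 = {C1, C2, C5, C6}, so the common attributes are not a superkey of either fragment. The join is lossy.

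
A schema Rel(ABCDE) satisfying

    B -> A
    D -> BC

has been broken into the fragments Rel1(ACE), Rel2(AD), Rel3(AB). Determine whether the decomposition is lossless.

No

Chase test. Columns are ABCDE; row i has aⱼ where attribute j ∈ Reli, else bᵢⱼ.
Initial tableau (one row per fragment):
  row 1: a1 b12 a3 b14 a5
  row 2: a1 b22 b23 a4 b25
  row 3: a1 a2 b33 b34 b35
No row becomes fully distinguished — the join is lossy.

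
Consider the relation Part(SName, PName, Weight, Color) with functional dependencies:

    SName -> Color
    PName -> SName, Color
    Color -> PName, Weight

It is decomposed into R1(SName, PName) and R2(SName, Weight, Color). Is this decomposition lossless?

Yes

Common attributes: R1 ∩ R2 = {SName}.
Closure of {SName}: SName → Color applies, adding Color; Color → PName, Weight applies, adding PName, Weight. So (SName)⁺ = {SName, PName, Weight, Color}.
This closure contains every attribute of R1, so R1 ∩ R2 → R1. The join is lossless.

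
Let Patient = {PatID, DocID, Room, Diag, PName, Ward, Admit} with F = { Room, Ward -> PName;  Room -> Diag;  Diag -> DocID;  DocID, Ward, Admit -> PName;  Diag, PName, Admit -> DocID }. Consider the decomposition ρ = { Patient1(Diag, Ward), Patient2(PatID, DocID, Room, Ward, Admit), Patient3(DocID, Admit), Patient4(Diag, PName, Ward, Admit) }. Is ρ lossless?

Chase test. Columns are PatID, DocID, Room, Diag, PName, Ward, Admit; row i has aⱼ where attribute j ∈ Patienti, else bᵢⱼ.
Initial tableau (one row per fragment):
  row 1: b11 b12 b13 a4 b15 a6 b17
  row 2: a1 a2 a3 b24 b25 a6 a7
  row 3: b31 a2 b33 b34 b35 b36 a7
  row 4: b41 b42 b43 a4 a5 a6 a7
Rows 1 and 4 agree on Diag; apply Diag→DocID and equate their DocID entries.
No row becomes fully distinguished — the join is lossy.

No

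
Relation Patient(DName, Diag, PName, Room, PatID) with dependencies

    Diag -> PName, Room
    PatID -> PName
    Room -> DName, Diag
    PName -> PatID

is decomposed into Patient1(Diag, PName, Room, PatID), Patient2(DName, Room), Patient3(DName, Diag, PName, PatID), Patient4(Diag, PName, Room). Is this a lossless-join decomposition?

Chase test. Columns are DName, Diag, PName, Room, PatID; row i has aⱼ where attribute j ∈ Patienti, else bᵢⱼ.
Initial tableau (one row per fragment):
  row 1: b11 a2 a3 a4 a5
  row 2: a1 b22 b23 a4 b25
  row 3: a1 a2 a3 b34 a5
  row 4: b41 a2 a3 a4 b45
Rows 1 and 3 agree on Diag; apply Diag→PName, Room and equate their PName, Room entries.
Rows 1 and 2 agree on Room; apply Room→DName, Diag and equate their DName, Diag entries.
Rows 1 and 4 agree on Room; apply Room→DName, Diag and equate their DName, Diag entries.
Rows 1 and 4 agree on PName; apply PName→PatID and equate their PatID entries.
Rows 1 and 2 agree on Diag; apply Diag→PName, Room and equate their PName, Room entries.
Rows 1 and 2 agree on PName; apply PName→PatID and equate their PatID entries.
Row 1 is now all distinguished symbols — the join is lossless.

Yes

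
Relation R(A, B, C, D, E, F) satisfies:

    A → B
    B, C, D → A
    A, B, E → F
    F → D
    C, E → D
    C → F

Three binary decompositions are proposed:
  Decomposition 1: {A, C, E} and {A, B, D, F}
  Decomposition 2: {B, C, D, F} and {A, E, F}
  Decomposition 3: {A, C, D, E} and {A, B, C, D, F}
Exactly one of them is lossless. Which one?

Decomposition 1: common = {A}, closure = {A, B} → lossy.
Decomposition 2: common = {F}, closure = {D, F} → lossy.
Decomposition 3: common = {A, C, D}, closure = {A, B, C, D, F} → lossless.

Decomposition 3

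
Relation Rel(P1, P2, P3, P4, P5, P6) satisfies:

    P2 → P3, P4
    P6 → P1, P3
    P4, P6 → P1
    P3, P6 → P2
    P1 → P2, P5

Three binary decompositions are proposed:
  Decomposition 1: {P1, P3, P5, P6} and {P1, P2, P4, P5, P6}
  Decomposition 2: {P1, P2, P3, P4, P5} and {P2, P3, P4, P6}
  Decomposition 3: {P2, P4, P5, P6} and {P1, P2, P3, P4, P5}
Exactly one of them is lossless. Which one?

Decomposition 1

Decomposition 1: common = {P1, P5, P6}, closure = {P1, P2, P3, P4, P5, P6} → lossless.
Decomposition 2: common = {P2, P3, P4}, closure = {P2, P3, P4} → lossy.
Decomposition 3: common = {P2, P4, P5}, closure = {P2, P3, P4, P5} → lossy.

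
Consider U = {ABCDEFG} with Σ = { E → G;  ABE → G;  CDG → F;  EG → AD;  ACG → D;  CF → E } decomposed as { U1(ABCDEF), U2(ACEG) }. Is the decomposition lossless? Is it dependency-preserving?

Lossless test: (ACE)⁺ = {ACDEFG}, which contains all of one fragment — lossless.
Dependency preservation: the restricted closure of {CDG} across the fragments never reaches {F}, so CDG → F cannot be enforced without a join — not preserved.

lossless but not dependency-preserving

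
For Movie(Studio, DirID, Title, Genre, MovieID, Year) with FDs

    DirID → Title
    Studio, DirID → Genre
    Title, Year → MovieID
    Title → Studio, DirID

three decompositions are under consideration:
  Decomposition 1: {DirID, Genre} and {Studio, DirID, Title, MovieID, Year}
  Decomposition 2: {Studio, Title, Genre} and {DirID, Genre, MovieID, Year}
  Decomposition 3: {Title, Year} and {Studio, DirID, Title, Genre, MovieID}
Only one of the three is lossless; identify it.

Decomposition 1: common = {DirID}, closure = {Studio, DirID, Title, Genre} → lossless.
Decomposition 2: common = {Genre}, closure = {Genre} → lossy.
Decomposition 3: common = {Title}, closure = {Studio, DirID, Title, Genre} → lossy.

Decomposition 1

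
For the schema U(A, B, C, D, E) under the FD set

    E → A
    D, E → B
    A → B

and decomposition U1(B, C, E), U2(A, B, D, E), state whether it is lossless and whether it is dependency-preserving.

Lossless test: (B, E)⁺ = {A, B, E}, which is a superkey of neither fragment — lossy.
Dependency preservation: every FD's attributes lie within a single fragment, so each can be enforced locally — preserved.

lossy but dependency-preserving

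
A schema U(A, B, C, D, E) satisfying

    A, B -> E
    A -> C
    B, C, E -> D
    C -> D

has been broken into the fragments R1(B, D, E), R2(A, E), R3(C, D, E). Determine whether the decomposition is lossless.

Chase test. Columns are A, B, C, D, E; row i has aⱼ where attribute j ∈ Ri, else bᵢⱼ.
Initial tableau (one row per fragment):
  row 1: b11 a2 b13 a4 a5
  row 2: a1 b22 b23 b24 a5
  row 3: b31 b32 a3 a4 a5
No row becomes fully distinguished — the join is lossy.

No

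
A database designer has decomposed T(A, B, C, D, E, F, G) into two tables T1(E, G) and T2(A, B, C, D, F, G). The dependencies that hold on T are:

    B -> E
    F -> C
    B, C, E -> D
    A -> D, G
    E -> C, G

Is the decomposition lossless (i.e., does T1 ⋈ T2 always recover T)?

Common attributes: T1 ∩ T2 = {G}.
No dependency enlarges {G}, so (G)⁺ = {G}.
The closure contains neither all of T1 = {E, G} nor all of T2 = {A, B, C, D, F, G}, so the common attributes are not a superkey of either fragment. The join is lossy.

No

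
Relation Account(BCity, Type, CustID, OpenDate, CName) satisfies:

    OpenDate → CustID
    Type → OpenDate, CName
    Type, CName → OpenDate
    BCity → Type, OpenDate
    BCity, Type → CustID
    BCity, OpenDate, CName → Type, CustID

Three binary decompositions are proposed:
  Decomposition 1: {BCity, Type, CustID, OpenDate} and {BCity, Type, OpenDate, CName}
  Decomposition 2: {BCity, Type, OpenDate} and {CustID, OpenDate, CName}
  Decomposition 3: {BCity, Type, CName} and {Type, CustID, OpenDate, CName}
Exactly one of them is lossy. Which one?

Decomposition 1: common = {BCity, Type, OpenDate}, closure = {BCity, Type, CustID, OpenDate, CName} → lossless.
Decomposition 2: common = {OpenDate}, closure = {CustID, OpenDate} → lossy.
Decomposition 3: common = {Type, CName}, closure = {Type, CustID, OpenDate, CName} → lossless.

Decomposition 2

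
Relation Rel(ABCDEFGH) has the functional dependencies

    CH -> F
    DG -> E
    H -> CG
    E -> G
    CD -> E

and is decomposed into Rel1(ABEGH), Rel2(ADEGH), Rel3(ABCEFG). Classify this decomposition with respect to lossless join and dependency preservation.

Lossless test (chase): Rows 1 and 2 agree on H; apply H→CG and equate their CG entries. Rows 1 and 2 agree on CH; apply CH→F and equate their F entries. No row becomes fully distinguished — the join is lossy.
Dependency preservation: the restricted closure of {CH} across the fragments never reaches {F}, so CH → F cannot be enforced without a join — not preserved.

lossy and not dependency-preserving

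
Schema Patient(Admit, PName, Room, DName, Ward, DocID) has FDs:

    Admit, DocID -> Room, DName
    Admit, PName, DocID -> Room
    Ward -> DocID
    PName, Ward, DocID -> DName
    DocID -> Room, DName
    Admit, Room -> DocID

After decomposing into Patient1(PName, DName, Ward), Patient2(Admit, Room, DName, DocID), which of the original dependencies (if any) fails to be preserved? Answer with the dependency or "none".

Ward -> DocID

Check Ward → DocID: no single fragment contains all of {Ward, DocID}, and the restricted closure of {Ward} across the fragments never reaches {DocID}.
Admit, DocID → Room, DName is preserved.
Admit, PName, DocID → Room is preserved.
PName, Ward, DocID → DName is preserved.
DocID → Room, DName is preserved.
Admit, Room → DocID is preserved.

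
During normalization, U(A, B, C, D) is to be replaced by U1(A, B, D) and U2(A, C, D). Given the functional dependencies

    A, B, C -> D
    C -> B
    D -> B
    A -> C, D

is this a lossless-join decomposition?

Yes

Common attributes: U1 ∩ U2 = {A, D}.
Closure of {A, D}: D → B applies, adding B; A → C, D applies, adding C. So (A, D)⁺ = {A, B, C, D}.
This closure contains every attribute of U1, so U1 ∩ U2 → U1. The join is lossless.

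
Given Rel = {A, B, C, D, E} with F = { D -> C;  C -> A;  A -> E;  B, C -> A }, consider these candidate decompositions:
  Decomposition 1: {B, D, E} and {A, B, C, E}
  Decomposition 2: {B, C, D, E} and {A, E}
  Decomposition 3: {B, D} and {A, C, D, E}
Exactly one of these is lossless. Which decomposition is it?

Decomposition 3

Decomposition 1: common = {B, E}, closure = {B, E} → lossy.
Decomposition 2: common = {E}, closure = {E} → lossy.
Decomposition 3: common = {D}, closure = {A, C, D, E} → lossless.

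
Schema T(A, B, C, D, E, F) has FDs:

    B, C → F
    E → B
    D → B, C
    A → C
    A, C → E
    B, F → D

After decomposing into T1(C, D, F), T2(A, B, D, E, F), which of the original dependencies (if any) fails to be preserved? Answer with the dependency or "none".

Check B, C → F: no single fragment contains all of {B, C, F}, and the restricted closure of {B, C} across the fragments never reaches {F}.
E → B is preserved.
D → B, C is preserved.
A → C is preserved.
A, C → E is preserved.
B, F → D is preserved.

B, C → F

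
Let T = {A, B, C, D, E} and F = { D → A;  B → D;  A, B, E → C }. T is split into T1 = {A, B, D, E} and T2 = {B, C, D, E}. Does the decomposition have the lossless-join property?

Common attributes: T1 ∩ T2 = {B, D, E}.
Closure of {B, D, E}: D → A applies, adding A; A, B, E → C applies, adding C. So (B, D, E)⁺ = {A, B, C, D, E}.
This closure contains every attribute of T1, so T1 ∩ T2 → T1. The join is lossless.

Yes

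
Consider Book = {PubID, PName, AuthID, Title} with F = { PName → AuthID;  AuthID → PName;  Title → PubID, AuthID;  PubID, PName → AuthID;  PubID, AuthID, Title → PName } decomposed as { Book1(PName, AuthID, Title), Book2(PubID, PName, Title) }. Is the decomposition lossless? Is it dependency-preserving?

Lossless test: (PName, Title)⁺ = {PubID, PName, AuthID, Title}, which contains all of one fragment — lossless.
Dependency preservation: Title → PubID, AuthID; PubID, PName → AuthID; PubID, AuthID, Title → PName are not contained in any single fragment, but the restricted closure of each left-hand side across the fragments still reaches the right-hand side; the remaining FDs each lie inside some fragment. All dependencies are preserved.

lossless and dependency-preserving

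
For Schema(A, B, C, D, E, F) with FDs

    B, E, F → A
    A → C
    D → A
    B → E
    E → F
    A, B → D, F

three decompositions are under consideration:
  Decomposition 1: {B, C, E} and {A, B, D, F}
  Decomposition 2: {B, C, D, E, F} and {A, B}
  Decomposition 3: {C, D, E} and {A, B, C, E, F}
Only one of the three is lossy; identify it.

Decomposition 3

Decomposition 1: common = {B}, closure = {A, B, C, D, E, F} → lossless.
Decomposition 2: common = {B}, closure = {A, B, C, D, E, F} → lossless.
Decomposition 3: common = {C, E}, closure = {C, E, F} → lossy.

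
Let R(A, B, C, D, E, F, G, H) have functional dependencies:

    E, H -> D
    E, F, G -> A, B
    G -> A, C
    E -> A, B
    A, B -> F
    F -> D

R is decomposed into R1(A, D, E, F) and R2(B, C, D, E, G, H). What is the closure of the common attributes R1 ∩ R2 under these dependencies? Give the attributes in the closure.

A, B, D, E, F

R1 ∩ R2 = {D, E}.
E → A, B applies, adding A, B
A, B → F applies, adding F
Closure: {A, B, D, E, F}.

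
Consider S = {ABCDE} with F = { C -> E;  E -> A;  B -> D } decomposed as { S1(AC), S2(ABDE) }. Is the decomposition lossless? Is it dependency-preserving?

Lossless test: (A)⁺ = {A}, which is a superkey of neither fragment — lossy.
Dependency preservation: the restricted closure of {C} across the fragments never reaches {E}, so C → E cannot be enforced without a join — not preserved.

lossy and not dependency-preserving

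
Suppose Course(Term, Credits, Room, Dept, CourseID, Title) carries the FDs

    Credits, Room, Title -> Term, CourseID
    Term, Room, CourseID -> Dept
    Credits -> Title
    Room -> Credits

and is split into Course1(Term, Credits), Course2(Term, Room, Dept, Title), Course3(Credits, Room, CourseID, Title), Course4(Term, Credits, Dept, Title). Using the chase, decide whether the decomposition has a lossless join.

Chase test. Columns are Term, Credits, Room, Dept, CourseID, Title; row i has aⱼ where attribute j ∈ Coursei, else bᵢⱼ.
Initial tableau (one row per fragment):
  row 1: a1 a2 b13 b14 b15 b16
  row 2: a1 b22 a3 a4 b25 a6
  row 3: b31 a2 a3 b34 a5 a6
  row 4: a1 a2 b43 a4 b45 a6
Rows 1 and 3 agree on Credits; apply Credits→Title and equate their Title entries.
Rows 2 and 3 agree on Room; apply Room→Credits and equate their Credits entries.
Rows 2 and 3 agree on Credits, Room, Title; apply Credits, Room, Title→Term, CourseID and equate their Term, CourseID entries.
Rows 2 and 3 agree on Term, Room, CourseID; apply Term, Room, CourseID→Dept and equate their Dept entries.
Row 2 is now all distinguished symbols — the join is lossless.

Yes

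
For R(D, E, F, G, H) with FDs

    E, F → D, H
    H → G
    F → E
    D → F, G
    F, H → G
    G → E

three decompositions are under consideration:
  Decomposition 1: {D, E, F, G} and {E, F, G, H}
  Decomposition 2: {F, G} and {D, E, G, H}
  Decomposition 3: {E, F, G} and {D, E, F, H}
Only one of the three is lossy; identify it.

Decomposition 2

Decomposition 1: common = {E, F, G}, closure = {D, E, F, G, H} → lossless.
Decomposition 2: common = {G}, closure = {E, G} → lossy.
Decomposition 3: common = {E, F}, closure = {D, E, F, G, H} → lossless.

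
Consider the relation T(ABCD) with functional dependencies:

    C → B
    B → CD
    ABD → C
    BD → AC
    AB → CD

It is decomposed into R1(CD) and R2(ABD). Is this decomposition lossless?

Common attributes: R1 ∩ R2 = {D}.
No dependency enlarges {D}, so (D)⁺ = {D}.
The closure contains neither all of R1 = {CD} nor all of R2 = {ABD}, so the common attributes are not a superkey of either fragment. The join is lossy.

No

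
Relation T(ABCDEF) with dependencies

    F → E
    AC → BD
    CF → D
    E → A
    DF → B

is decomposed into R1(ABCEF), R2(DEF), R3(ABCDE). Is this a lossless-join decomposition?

Yes

Chase test. Columns are ABCDEF; row i has aⱼ where attribute j ∈ Ri, else bᵢⱼ.
Initial tableau (one row per fragment):
  row 1: a1 a2 a3 b14 a5 a6
  row 2: b21 b22 b23 a4 a5 a6
  row 3: a1 a2 a3 a4 a5 b36
Rows 1 and 3 agree on AC; apply AC→BD and equate their BD entries.
Rows 1 and 2 agree on E; apply E→A and equate their A entries.
Rows 1 and 2 agree on DF; apply DF→B and equate their B entries.
Row 1 is now all distinguished symbols — the join is lossless.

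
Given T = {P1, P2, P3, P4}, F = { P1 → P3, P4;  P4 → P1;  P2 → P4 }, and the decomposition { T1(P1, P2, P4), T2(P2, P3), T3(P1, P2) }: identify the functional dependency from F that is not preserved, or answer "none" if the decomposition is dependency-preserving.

P1 → P3, P4

Check P1 → P3, P4: no single fragment contains all of {P1, P3, P4}, and the restricted closure of {P1} across the fragments never reaches {P3, P4}.
P4 → P1 is preserved.
P2 → P4 is preserved.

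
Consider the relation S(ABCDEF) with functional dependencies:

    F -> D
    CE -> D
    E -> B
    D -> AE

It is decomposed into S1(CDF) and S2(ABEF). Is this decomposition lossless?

Common attributes: S1 ∩ S2 = {F}.
Closure of {F}: F → D applies, adding D; D → AE applies, adding AE; E → B applies, adding B. So (F)⁺ = {ABDEF}.
This closure contains every attribute of S2, so S1 ∩ S2 → S2. The join is lossless.

Yes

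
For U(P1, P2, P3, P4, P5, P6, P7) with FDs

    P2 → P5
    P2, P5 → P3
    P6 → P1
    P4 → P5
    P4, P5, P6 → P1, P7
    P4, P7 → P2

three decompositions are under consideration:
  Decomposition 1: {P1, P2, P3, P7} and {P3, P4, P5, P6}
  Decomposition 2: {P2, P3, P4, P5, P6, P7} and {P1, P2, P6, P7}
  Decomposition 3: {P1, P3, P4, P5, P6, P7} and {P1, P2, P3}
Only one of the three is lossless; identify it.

Decomposition 1: common = {P3}, closure = {P3} → lossy.
Decomposition 2: common = {P2, P6, P7}, closure = {P1, P2, P3, P5, P6, P7} → lossless.
Decomposition 3: common = {P1, P3}, closure = {P1, P3} → lossy.

Decomposition 2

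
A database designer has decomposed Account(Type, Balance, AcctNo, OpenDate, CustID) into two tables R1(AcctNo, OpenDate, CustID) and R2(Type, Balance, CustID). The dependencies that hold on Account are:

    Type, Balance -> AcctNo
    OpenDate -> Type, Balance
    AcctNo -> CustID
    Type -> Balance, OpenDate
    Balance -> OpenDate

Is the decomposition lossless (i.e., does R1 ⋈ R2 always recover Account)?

No

Common attributes: R1 ∩ R2 = {CustID}.
No dependency enlarges {CustID}, so (CustID)⁺ = {CustID}.
The closure contains neither all of R1 = {AcctNo, OpenDate, CustID} nor all of R2 = {Type, Balance, CustID}, so the common attributes are not a superkey of either fragment. The join is lossy.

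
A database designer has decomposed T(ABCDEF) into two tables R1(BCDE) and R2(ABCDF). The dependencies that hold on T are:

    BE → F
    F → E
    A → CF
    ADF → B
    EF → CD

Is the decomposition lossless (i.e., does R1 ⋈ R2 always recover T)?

Common attributes: R1 ∩ R2 = {BCD}.
No dependency enlarges {BCD}, so (BCD)⁺ = {BCD}.
The closure contains neither all of R1 = {BCDE} nor all of R2 = {ABCDF}, so the common attributes are not a superkey of either fragment. The join is lossy.

No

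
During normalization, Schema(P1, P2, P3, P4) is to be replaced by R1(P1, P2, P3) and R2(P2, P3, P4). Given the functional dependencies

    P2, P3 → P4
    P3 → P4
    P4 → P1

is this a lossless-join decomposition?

Common attributes: R1 ∩ R2 = {P2, P3}.
Closure of {P2, P3}: P2, P3 → P4 applies, adding P4; P4 → P1 applies, adding P1. So (P2, P3)⁺ = {P1, P2, P3, P4}.
This closure contains every attribute of R1, so R1 ∩ R2 → R1. The join is lossless.

Yes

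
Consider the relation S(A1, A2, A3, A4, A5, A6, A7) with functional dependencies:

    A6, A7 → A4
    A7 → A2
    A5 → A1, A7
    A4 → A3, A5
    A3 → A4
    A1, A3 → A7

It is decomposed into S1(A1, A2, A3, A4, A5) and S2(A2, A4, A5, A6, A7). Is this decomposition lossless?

Common attributes: S1 ∩ S2 = {A2, A4, A5}.
Closure of {A2, A4, A5}: A5 → A1, A7 applies, adding A1, A7; A4 → A3, A5 applies, adding A3. So (A2, A4, A5)⁺ = {A1, A2, A3, A4, A5, A7}.
This closure contains every attribute of S1, so S1 ∩ S2 → S1. The join is lossless.

Yes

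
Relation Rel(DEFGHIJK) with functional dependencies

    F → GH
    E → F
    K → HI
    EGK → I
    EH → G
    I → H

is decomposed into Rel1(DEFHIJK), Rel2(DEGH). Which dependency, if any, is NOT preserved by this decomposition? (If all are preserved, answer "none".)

F → GH

Check F → GH: no single fragment contains all of {FGH}, and the restricted closure of {F} across the fragments never reaches {GH}.
E → F is preserved.
K → HI is preserved.
EGK → I is preserved.
EH → G is preserved.
I → H is preserved.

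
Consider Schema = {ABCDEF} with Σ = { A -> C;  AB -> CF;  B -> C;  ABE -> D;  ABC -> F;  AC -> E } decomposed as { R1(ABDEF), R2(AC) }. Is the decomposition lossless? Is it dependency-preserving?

Lossless test: (A)⁺ = {ACE}, which contains all of one fragment — lossless.
Dependency preservation: the restricted closure of {B} across the fragments never reaches {C}, so B → C cannot be enforced without a join — not preserved.

lossless but not dependency-preserving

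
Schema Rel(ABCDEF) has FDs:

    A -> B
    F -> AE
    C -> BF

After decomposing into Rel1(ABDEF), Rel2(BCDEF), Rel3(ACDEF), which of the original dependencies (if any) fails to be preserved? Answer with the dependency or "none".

none

A → B lies within Rel1.
F → AE lies within Rel1.
C → BF lies within Rel2.
Every dependency is enforceable on the fragments, so the decomposition is dependency-preserving.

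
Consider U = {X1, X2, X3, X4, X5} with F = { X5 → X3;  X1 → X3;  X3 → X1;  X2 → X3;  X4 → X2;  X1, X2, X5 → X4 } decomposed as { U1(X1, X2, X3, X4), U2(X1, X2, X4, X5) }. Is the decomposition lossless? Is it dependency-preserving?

lossless and dependency-preserving

Lossless test: (X1, X2, X4)⁺ = {X1, X2, X3, X4}, which contains all of one fragment — lossless.
Dependency preservation: X5 → X3 is not contained in any single fragment, but the restricted closure of its left-hand side across the fragments still reaches the right-hand side; the remaining FDs each lie inside some fragment. All dependencies are preserved.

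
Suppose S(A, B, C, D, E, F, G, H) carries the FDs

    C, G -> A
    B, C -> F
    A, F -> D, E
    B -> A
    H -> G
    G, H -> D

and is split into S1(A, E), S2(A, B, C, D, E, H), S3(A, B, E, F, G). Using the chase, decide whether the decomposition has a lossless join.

No

Chase test. Columns are A, B, C, D, E, F, G, H; row i has aⱼ where attribute j ∈ Si, else bᵢⱼ.
Initial tableau (one row per fragment):
  row 1: a1 b12 b13 b14 a5 b16 b17 b18
  row 2: a1 a2 a3 a4 a5 b26 b27 a8
  row 3: a1 a2 b33 b34 a5 a6 a7 b38
No row becomes fully distinguished — the join is lossy.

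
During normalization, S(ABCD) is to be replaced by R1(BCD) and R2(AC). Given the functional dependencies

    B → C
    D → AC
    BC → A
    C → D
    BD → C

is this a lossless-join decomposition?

Common attributes: R1 ∩ R2 = {C}.
Closure of {C}: C → D applies, adding D; D → AC applies, adding A. So (C)⁺ = {ACD}.
This closure contains every attribute of R2, so R1 ∩ R2 → R2. The join is lossless.

Yes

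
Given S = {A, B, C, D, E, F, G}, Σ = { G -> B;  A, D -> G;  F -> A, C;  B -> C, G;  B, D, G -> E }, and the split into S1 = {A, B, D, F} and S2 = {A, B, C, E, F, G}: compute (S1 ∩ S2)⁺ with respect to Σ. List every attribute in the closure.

A, B, C, F, G

S1 ∩ S2 = {A, B, F}.
F → A, C applies, adding C
B → C, G applies, adding G
Closure: {A, B, C, F, G}.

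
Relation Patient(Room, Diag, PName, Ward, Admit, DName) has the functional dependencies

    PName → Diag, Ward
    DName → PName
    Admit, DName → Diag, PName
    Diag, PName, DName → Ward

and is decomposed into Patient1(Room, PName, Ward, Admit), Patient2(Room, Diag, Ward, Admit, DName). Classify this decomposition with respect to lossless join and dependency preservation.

lossy and not dependency-preserving

Lossless test: (Room, Ward, Admit)⁺ = {Room, Ward, Admit}, which is a superkey of neither fragment — lossy.
Dependency preservation: the restricted closure of {PName} across the fragments never reaches {Diag, Ward}, so PName → Diag, Ward cannot be enforced without a join — not preserved.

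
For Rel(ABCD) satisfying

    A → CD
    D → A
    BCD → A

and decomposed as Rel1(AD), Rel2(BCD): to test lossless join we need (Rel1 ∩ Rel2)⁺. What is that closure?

ACD

Rel1 ∩ Rel2 = {D}.
D → A applies, adding A
A → CD applies, adding C
Closure: {ACD}.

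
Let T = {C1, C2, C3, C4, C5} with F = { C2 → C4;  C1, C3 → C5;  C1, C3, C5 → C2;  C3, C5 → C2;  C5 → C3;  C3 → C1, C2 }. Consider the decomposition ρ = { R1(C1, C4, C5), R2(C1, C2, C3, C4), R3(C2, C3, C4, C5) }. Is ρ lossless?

Yes

Chase test. Columns are C1, C2, C3, C4, C5; row i has aⱼ where attribute j ∈ Ri, else bᵢⱼ.
Initial tableau (one row per fragment):
  row 1: a1 b12 b13 a4 a5
  row 2: a1 a2 a3 a4 b25
  row 3: b31 a2 a3 a4 a5
Rows 1 and 3 agree on C5; apply C5→C3 and equate their C3 entries.
Rows 1 and 2 agree on C3; apply C3→C1, C2 and equate their C1, C2 entries.
Rows 1 and 3 agree on C3; apply C3→C1, C2 and equate their C1, C2 entries.
Rows 1 and 2 agree on C1, C3; apply C1, C3→C5 and equate their C5 entries.
Row 1 is now all distinguished symbols — the join is lossless.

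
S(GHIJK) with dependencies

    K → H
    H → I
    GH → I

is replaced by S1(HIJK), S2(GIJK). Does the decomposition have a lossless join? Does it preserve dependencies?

Lossless test: (IJK)⁺ = {HIJK}, which contains all of one fragment — lossless.
Dependency preservation: GH → I is not contained in any single fragment, but the restricted closure of its left-hand side across the fragments still reaches the right-hand side; the remaining FDs each lie inside some fragment. All dependencies are preserved.

lossless and dependency-preserving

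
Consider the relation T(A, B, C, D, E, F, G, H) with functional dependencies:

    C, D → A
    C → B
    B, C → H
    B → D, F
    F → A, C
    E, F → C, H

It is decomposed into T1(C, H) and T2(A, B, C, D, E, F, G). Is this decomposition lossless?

Common attributes: T1 ∩ T2 = {C}.
Closure of {C}: C → B applies, adding B; B, C → H applies, adding H; B → D, F applies, adding D, F; F → A, C applies, adding A. So (C)⁺ = {A, B, C, D, F, H}.
This closure contains every attribute of T1, so T1 ∩ T2 → T1. The join is lossless.

Yes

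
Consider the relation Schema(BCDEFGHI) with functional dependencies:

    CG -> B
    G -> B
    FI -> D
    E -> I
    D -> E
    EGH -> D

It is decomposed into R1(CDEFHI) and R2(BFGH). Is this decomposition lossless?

Common attributes: R1 ∩ R2 = {FH}.
No dependency enlarges {FH}, so (FH)⁺ = {FH}.
The closure contains neither all of R1 = {CDEFHI} nor all of R2 = {BFGH}, so the common attributes are not a superkey of either fragment. The join is lossy.

No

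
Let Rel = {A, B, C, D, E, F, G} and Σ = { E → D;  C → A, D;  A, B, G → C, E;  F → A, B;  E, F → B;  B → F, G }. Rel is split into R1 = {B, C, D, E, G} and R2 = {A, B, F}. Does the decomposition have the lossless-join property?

Yes

Common attributes: R1 ∩ R2 = {B}.
Closure of {B}: B → F, G applies, adding F, G; F → A, B applies, adding A; A, B, G → C, E applies, adding C, E; E → D applies, adding D. So (B)⁺ = {A, B, C, D, E, F, G}.
This closure contains every attribute of R1, so R1 ∩ R2 → R1. The join is lossless.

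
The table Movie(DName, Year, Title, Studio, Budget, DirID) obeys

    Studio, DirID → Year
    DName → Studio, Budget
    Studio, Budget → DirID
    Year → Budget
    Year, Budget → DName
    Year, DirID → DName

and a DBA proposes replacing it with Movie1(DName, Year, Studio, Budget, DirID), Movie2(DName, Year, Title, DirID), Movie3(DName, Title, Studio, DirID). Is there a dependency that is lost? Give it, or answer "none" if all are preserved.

none

Studio, DirID → Year lies within Movie1.
DName → Studio, Budget lies within Movie1.
Studio, Budget → DirID lies within Movie1.
Year → Budget lies within Movie1.
Year, Budget → DName lies within Movie1.
Year, DirID → DName lies within Movie1.
Every dependency is enforceable on the fragments, so the decomposition is dependency-preserving.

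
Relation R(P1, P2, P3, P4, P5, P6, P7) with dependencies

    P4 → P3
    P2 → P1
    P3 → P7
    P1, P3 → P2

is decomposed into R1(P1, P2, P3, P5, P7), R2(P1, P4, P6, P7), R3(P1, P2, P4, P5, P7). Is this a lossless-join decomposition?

No

Chase test. Columns are P1, P2, P3, P4, P5, P6, P7; row i has aⱼ where attribute j ∈ Ri, else bᵢⱼ.
Initial tableau (one row per fragment):
  row 1: a1 a2 a3 b14 a5 b16 a7
  row 2: a1 b22 b23 a4 b25 a6 a7
  row 3: a1 a2 b33 a4 a5 b36 a7
Rows 2 and 3 agree on P4; apply P4→P3 and equate their P3 entries.
Rows 2 and 3 agree on P1, P3; apply P1, P3→P2 and equate their P2 entries.
No row becomes fully distinguished — the join is lossy.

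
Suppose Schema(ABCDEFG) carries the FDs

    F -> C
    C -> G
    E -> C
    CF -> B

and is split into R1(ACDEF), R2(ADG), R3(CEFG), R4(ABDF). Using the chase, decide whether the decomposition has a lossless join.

Yes

Chase test. Columns are ABCDEFG; row i has aⱼ where attribute j ∈ Ri, else bᵢⱼ.
Initial tableau (one row per fragment):
  row 1: a1 b12 a3 a4 a5 a6 b17
  row 2: a1 b22 b23 a4 b25 b26 a7
  row 3: b31 b32 a3 b34 a5 a6 a7
  row 4: a1 a2 b43 a4 b45 a6 b47
Rows 1 and 4 agree on F; apply F→C and equate their C entries.
Rows 1 and 3 agree on C; apply C→G and equate their G entries.
Rows 1 and 4 agree on C; apply C→G and equate their G entries.
Rows 1 and 3 agree on CF; apply CF→B and equate their B entries.
Rows 1 and 4 agree on CF; apply CF→B and equate their B entries.
Row 1 is now all distinguished symbols — the join is lossless.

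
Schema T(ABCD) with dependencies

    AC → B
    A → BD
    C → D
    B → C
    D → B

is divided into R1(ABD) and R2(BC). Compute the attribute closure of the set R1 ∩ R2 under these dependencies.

BCD

R1 ∩ R2 = {B}.
B → C applies, adding C
C → D applies, adding D
Closure: {BCD}.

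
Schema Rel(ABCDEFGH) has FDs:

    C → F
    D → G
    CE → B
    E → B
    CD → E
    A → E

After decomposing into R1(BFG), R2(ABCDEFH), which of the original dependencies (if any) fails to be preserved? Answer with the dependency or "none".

D → G

Check D → G: no single fragment contains all of {DG}, and the restricted closure of {D} across the fragments never reaches {G}.
C → F is preserved.
CE → B is preserved.
E → B is preserved.
CD → E is preserved.
A → E is preserved.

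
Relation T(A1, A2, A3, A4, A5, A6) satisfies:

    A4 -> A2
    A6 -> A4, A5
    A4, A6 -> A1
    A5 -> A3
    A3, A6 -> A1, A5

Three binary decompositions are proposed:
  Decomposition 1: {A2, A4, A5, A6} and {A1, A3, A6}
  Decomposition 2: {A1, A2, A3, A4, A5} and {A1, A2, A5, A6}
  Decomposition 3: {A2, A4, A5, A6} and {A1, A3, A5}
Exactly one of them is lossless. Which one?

Decomposition 1

Decomposition 1: common = {A6}, closure = {A1, A2, A3, A4, A5, A6} → lossless.
Decomposition 2: common = {A1, A2, A5}, closure = {A1, A2, A3, A5} → lossy.
Decomposition 3: common = {A5}, closure = {A3, A5} → lossy.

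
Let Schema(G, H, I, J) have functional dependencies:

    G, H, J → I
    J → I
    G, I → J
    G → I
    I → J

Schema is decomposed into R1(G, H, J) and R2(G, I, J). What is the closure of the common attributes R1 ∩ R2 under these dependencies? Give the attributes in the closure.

R1 ∩ R2 = {G, J}.
J → I applies, adding I
Closure: {G, I, J}.

G, I, J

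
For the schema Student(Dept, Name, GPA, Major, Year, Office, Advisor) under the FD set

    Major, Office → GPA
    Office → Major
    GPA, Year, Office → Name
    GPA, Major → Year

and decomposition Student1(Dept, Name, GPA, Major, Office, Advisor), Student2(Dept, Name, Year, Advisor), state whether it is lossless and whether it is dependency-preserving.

Lossless test: (Dept, Name, Advisor)⁺ = {Dept, Name, Advisor}, which is a superkey of neither fragment — lossy.
Dependency preservation: the restricted closure of {GPA, Major} across the fragments never reaches {Year}, so GPA, Major → Year cannot be enforced without a join — not preserved.

lossy and not dependency-preserving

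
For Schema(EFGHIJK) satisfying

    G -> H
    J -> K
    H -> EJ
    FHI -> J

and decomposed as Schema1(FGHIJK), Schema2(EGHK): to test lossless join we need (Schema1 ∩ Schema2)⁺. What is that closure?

Schema1 ∩ Schema2 = {GHK}.
H → EJ applies, adding EJ
Closure: {EGHJK}.

EGHJK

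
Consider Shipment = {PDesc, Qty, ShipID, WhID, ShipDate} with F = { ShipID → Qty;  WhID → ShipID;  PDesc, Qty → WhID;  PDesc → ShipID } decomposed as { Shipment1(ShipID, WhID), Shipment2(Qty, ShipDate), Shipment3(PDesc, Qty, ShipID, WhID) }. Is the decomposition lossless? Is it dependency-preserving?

lossy but dependency-preserving

Lossless test (chase): Rows 1 and 3 agree on ShipID; apply ShipID→Qty and equate their Qty entries. No row becomes fully distinguished — the join is lossy.
Dependency preservation: every FD's attributes lie within a single fragment, so each can be enforced locally — preserved.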